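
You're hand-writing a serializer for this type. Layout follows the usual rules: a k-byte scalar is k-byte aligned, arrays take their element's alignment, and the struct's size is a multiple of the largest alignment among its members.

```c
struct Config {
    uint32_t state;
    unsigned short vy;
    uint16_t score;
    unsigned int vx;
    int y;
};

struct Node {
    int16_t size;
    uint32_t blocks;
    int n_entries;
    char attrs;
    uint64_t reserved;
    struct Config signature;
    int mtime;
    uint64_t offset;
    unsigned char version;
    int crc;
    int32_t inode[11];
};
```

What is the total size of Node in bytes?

Config: @0: state [4B, align 4] → 4; @4: vy [2B, align 2] → 6; @6: score [2B, align 2] → 8; @8: vx [4B, align 4] → 12; @12: y [4B, align 4] → 16; size 16, align 4
@0: size [2B, align 2] → 2
+2 pad (align 4)
@4: blocks [4B, align 4] → 8
@8: n_entries [4B, align 4] → 12
@12: attrs [1B, align 1] → 13
+3 pad (align 8)
@16: reserved [8B, align 8] → 24
@24: signature [16B, align 4] → 40
@40: mtime [4B, align 4] → 44
+4 pad (align 8)
@48: offset [8B, align 8] → 56
@56: version [1B, align 1] → 57
+3 pad (align 4)
@60: crc [4B, align 4] → 64
@64: inode [44B, align 4] → 108
+4 tail pad (align 8)
size 112, align 8

112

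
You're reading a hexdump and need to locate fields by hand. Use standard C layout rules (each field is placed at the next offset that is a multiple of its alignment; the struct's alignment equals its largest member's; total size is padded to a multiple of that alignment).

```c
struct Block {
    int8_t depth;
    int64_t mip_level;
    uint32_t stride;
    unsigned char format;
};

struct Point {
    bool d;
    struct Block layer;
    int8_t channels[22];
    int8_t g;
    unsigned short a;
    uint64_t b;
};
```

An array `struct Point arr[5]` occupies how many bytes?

Block: @0: depth [1B, align 1] → 1; +7 pad (align 8); @8: mip_level [8B, align 8] → 16; @16: stride [4B, align 4] → 20; @20: format [1B, align 1] → 21; +3 tail pad (align 8); size 24, align 8
@0: d [1B, align 1] → 1
+7 pad (align 8)
@8: layer [24B, align 8] → 32
@32: channels [22B, align 1] → 54
@54: g [1B, align 1] → 55
+1 pad (align 2)
@56: a [2B, align 2] → 58
+6 pad (align 8)
@64: b [8B, align 8] → 72
size 72, align 8
array of 5: 5 × 72 = 360

360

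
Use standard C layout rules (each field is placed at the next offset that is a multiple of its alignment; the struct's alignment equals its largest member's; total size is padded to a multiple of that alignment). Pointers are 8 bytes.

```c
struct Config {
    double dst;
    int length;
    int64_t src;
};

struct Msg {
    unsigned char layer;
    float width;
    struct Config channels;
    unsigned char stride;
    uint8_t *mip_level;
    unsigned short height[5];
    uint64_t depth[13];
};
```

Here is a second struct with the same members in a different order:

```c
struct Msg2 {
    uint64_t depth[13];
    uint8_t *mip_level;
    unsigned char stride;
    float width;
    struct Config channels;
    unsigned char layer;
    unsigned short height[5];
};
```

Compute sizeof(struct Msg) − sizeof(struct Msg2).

8

Config: @0: dst [8B, align 8] → 8; @8: length [4B, align 4] → 12; +4 pad (align 8); @16: src [8B, align 8] → 24; size 24, align 8
@0: layer [1B, align 1] → 1
+3 pad (align 4)
@4: width [4B, align 4] → 8
@8: channels [24B, align 8] → 32
@32: stride [1B, align 1] → 33
+7 pad (align 8)
@40: mip_level [8B, align 8] → 48
@48: height [10B, align 2] → 58
+6 pad (align 8)
@64: depth [104B, align 8] → 168
size 168, align 8
— Msg2 —
@0: depth [104B, align 8] → 104
@104: mip_level [8B, align 8] → 112
@112: stride [1B, align 1] → 113
+3 pad (align 4)
@116: width [4B, align 4] → 120
@120: channels [24B, align 8] → 144
@144: layer [1B, align 1] → 145
+1 pad (align 2)
@146: height [10B, align 2] → 156
+4 tail pad (align 8)
size 160, align 8
168 − 160 = 8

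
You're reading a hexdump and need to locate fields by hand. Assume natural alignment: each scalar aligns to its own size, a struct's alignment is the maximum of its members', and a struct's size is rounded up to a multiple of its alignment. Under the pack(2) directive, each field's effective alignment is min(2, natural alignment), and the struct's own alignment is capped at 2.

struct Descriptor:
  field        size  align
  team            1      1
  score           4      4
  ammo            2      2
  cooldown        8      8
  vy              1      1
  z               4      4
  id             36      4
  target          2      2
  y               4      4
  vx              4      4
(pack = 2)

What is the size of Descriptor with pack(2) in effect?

@0: team [1B, align 1] → 1
+1 pad (align 2)
@2: score [4B, align 2] → 6
@6: ammo [2B, align 2] → 8
@8: cooldown [8B, align 2] → 16
@16: vy [1B, align 1] → 17
+1 pad (align 2)
@18: z [4B, align 2] → 22
@22: id [36B, align 2] → 58
@58: target [2B, align 2] → 60
@60: y [4B, align 2] → 64
@64: vx [4B, align 2] → 68
size 68, align 2

68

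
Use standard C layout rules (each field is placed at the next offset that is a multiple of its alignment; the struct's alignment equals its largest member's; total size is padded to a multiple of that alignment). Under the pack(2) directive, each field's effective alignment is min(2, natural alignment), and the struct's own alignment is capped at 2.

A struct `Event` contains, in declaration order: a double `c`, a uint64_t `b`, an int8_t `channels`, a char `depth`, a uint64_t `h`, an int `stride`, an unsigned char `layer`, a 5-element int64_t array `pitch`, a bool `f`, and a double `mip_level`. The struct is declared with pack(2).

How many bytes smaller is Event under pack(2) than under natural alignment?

14

natural layout:
  c at 0 (size 8, align 8) → ends 8
  b at 8 (size 8, align 8) → ends 16
  channels at 16 (size 1, align 1) → ends 17
  depth at 17 (size 1, align 1) → ends 18
  pad 6 to align 8 for h
  h at 24 (size 8, align 8) → ends 32
  stride at 32 (size 4, align 4) → ends 36
  layer at 36 (size 1, align 1) → ends 37
  pad 3 to align 8 for pitch
  pitch at 40 (size 40, align 8) → ends 80
  f at 80 (size 1, align 1) → ends 81
  pad 7 to align 8 for mip_level
  mip_level at 88 (size 8, align 8) → ends 96
  total 96 bytes, alignment 8
packed(2) layout:
  c at 0 (size 8, align 2) → ends 8
  b at 8 (size 8, align 2) → ends 16
  channels at 16 (size 1, align 1) → ends 17
  depth at 17 (size 1, align 1) → ends 18
  h at 18 (size 8, align 2) → ends 26
  stride at 26 (size 4, align 2) → ends 30
  layer at 30 (size 1, align 1) → ends 31
  pad 1 to align 2 for pitch
  pitch at 32 (size 40, align 2) → ends 72
  f at 72 (size 1, align 1) → ends 73
  pad 1 to align 2 for mip_level
  mip_level at 74 (size 8, align 2) → ends 82
  total 82 bytes, alignment 2
96 − 82 = 14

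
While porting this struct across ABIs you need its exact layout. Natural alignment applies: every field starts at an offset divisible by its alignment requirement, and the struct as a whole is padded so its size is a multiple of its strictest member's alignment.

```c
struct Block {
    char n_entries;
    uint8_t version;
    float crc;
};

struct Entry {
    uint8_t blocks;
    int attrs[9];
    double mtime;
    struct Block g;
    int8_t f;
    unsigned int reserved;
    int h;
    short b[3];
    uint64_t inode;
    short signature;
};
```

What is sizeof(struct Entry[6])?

576

Block: @0: n_entries [1B, align 1] → 1; @1: version [1B, align 1] → 2; +2 pad (align 4); @4: crc [4B, align 4] → 8; size 8, align 4
@0: blocks [1B, align 1] → 1
+3 pad (align 4)
@4: attrs [36B, align 4] → 40
@40: mtime [8B, align 8] → 48
@48: g [8B, align 4] → 56
@56: f [1B, align 1] → 57
+3 pad (align 4)
@60: reserved [4B, align 4] → 64
@64: h [4B, align 4] → 68
@68: b [6B, align 2] → 74
+6 pad (align 8)
@80: inode [8B, align 8] → 88
@88: signature [2B, align 2] → 90
+6 tail pad (align 8)
size 96, align 8
array of 6: 6 × 96 = 576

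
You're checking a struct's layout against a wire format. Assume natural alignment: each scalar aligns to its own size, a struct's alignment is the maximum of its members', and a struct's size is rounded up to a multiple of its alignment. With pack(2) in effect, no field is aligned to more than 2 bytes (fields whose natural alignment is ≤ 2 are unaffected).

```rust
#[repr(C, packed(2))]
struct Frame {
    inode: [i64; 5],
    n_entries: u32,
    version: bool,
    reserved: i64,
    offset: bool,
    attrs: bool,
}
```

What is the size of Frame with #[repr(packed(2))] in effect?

@0: inode [40B, align 2] → 40
@40: n_entries [4B, align 2] → 44
@44: version [1B, align 1] → 45
+1 pad (align 2)
@46: reserved [8B, align 2] → 54
@54: offset [1B, align 1] → 55
@55: attrs [1B, align 1] → 56
size 56, align 2

56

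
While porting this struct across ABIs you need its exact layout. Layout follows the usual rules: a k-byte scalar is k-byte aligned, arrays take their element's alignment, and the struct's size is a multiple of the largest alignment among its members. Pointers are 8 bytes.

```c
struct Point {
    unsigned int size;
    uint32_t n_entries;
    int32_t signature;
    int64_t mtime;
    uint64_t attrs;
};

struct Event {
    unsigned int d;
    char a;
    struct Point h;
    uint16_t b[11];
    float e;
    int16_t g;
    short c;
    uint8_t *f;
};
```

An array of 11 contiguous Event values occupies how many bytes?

Point: size at 0 (size 4, align 4) → ends 4; n_entries at 4 (size 4, align 4) → ends 8; signature at 8 (size 4, align 4) → ends 12; pad 4 to align 8 for mtime; mtime at 16 (size 8, align 8) → ends 24; attrs at 24 (size 8, align 8) → ends 32; total 32 bytes, alignment 8
d at 0 (size 4, align 4) → ends 4
a at 4 (size 1, align 1) → ends 5
pad 3 to align 8 for h
h at 8 (size 32, align 8) → ends 40
b at 40 (size 22, align 2) → ends 62
pad 2 to align 4 for e
e at 64 (size 4, align 4) → ends 68
g at 68 (size 2, align 2) → ends 70
c at 70 (size 2, align 2) → ends 72
f at 72 (size 8, align 8) → ends 80
total 80 bytes, alignment 8
array of 11: 11 × 80 = 880

880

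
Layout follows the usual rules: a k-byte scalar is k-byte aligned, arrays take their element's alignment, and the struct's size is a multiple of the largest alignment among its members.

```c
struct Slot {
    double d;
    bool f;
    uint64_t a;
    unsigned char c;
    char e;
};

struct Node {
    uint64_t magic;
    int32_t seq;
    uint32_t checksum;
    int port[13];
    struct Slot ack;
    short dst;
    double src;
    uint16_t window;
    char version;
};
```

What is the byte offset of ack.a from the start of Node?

88

Slot: @0: d [8B, align 8] → 8; @8: f [1B, align 1] → 9; +7 pad (align 8); @16: a [8B, align 8] → 24; @24: c [1B, align 1] → 25; @25: e [1B, align 1] → 26; +6 tail pad (align 8); size 32, align 8
@0: magic [8B, align 8] → 8
@8: seq [4B, align 4] → 12
@12: checksum [4B, align 4] → 16
@16: port [52B, align 4] → 68
+4 pad (align 8)
@72: ack [32B, align 8] → 104
within Slot: a at 16
72 + 16 = 88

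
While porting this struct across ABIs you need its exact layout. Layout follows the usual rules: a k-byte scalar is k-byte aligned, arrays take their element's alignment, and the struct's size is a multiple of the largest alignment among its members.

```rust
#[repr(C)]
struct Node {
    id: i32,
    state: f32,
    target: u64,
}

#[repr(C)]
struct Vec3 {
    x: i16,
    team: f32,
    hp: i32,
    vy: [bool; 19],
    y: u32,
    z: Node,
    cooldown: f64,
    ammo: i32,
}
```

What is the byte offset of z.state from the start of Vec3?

44

Node: 0..4  id  (4B, 4-aligned); 4..8  state  (4B, 4-aligned); 8..16  target  (8B, 8-aligned); sizeof = 16, alignof = 8
0..2  x  (2B, 2-aligned)
2..4  -- padding (2B)
4..8  team  (4B, 4-aligned)
8..12  hp  (4B, 4-aligned)
12..31  vy  (19B, 1-aligned)
31..32  -- padding (1B)
32..36  y  (4B, 4-aligned)
36..40  -- padding (4B)
40..56  z  (16B, 8-aligned)
within Node: state at 4
40 + 4 = 44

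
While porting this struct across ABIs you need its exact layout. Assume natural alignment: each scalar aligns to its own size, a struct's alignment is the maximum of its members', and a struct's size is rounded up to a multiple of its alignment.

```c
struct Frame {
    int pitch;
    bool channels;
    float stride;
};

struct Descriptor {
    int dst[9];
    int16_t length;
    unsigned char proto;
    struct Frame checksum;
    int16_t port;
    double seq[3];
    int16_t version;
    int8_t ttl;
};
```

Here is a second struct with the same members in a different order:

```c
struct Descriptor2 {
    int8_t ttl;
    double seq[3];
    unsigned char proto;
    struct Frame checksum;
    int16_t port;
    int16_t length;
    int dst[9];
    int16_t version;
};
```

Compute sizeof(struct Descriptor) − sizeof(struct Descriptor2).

-8

Frame: pitch at 0 (size 4, align 4) → ends 4; channels at 4 (size 1, align 1) → ends 5; pad 3 to align 4 for stride; stride at 8 (size 4, align 4) → ends 12; total 12 bytes, alignment 4
dst at 0 (size 36, align 4) → ends 36
length at 36 (size 2, align 2) → ends 38
proto at 38 (size 1, align 1) → ends 39
pad 1 to align 4 for checksum
checksum at 40 (size 12, align 4) → ends 52
port at 52 (size 2, align 2) → ends 54
pad 2 to align 8 for seq
seq at 56 (size 24, align 8) → ends 80
version at 80 (size 2, align 2) → ends 82
ttl at 82 (size 1, align 1) → ends 83
tail pad 5 to reach multiple of 8
total 88 bytes, alignment 8
— Descriptor2 —
ttl at 0 (size 1, align 1) → ends 1
pad 7 to align 8 for seq
seq at 8 (size 24, align 8) → ends 32
proto at 32 (size 1, align 1) → ends 33
pad 3 to align 4 for checksum
checksum at 36 (size 12, align 4) → ends 48
port at 48 (size 2, align 2) → ends 50
length at 50 (size 2, align 2) → ends 52
dst at 52 (size 36, align 4) → ends 88
version at 88 (size 2, align 2) → ends 90
tail pad 6 to reach multiple of 8
total 96 bytes, alignment 8
88 − 96 = -8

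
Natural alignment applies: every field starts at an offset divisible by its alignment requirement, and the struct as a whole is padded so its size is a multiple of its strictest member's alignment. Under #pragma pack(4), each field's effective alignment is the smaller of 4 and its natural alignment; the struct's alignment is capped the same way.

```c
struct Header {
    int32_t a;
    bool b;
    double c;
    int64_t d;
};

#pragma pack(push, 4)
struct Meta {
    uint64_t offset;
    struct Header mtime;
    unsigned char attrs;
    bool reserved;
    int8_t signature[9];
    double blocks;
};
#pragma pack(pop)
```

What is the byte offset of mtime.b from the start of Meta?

12

Header: @0: a [4B, align 4] → 4; @4: b [1B, align 1] → 5; +3 pad (align 8); @8: c [8B, align 8] → 16; @16: d [8B, align 8] → 24; size 24, align 8
@0: offset [8B, align 4] → 8
@8: mtime [24B, align 4] → 32
within Header: b at 4
8 + 4 = 12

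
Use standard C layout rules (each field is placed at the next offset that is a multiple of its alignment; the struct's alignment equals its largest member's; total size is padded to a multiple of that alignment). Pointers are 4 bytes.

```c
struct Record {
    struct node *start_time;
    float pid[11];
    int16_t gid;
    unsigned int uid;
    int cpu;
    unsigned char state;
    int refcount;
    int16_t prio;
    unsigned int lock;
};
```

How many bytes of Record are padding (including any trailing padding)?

7

0..4  start_time  (4B, 4-aligned)
4..48  pid  (44B, 4-aligned)
48..50  gid  (2B, 2-aligned)
50..52  -- padding (2B)
52..56  uid  (4B, 4-aligned)
56..60  cpu  (4B, 4-aligned)
60..61  state  (1B, 1-aligned)
61..64  -- padding (3B)
64..68  refcount  (4B, 4-aligned)
68..70  prio  (2B, 2-aligned)
70..72  -- padding (2B)
72..76  lock  (4B, 4-aligned)
sizeof = 76, alignof = 4
data bytes 69, size 76 → padding 7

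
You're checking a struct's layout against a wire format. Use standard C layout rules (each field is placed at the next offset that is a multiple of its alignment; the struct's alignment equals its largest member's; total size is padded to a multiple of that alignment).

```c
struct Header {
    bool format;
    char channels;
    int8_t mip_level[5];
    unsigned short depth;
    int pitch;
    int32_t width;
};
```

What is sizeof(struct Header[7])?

140

@0: format [1B, align 1] → 1
@1: channels [1B, align 1] → 2
@2: mip_level [5B, align 1] → 7
+1 pad (align 2)
@8: depth [2B, align 2] → 10
+2 pad (align 4)
@12: pitch [4B, align 4] → 16
@16: width [4B, align 4] → 20
size 20, align 4
array of 7: 7 × 20 = 140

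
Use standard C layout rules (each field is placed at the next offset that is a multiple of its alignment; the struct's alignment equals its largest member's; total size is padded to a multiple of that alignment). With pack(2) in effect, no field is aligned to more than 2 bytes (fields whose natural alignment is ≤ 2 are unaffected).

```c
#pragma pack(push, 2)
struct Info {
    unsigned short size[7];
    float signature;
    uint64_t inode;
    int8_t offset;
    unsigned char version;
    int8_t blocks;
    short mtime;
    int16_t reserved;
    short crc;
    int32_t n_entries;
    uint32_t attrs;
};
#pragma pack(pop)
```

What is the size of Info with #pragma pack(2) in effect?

44

@0: size [14B, align 2] → 14
@14: signature [4B, align 2] → 18
@18: inode [8B, align 2] → 26
@26: offset [1B, align 1] → 27
@27: version [1B, align 1] → 28
@28: blocks [1B, align 1] → 29
+1 pad (align 2)
@30: mtime [2B, align 2] → 32
@32: reserved [2B, align 2] → 34
@34: crc [2B, align 2] → 36
@36: n_entries [4B, align 2] → 40
@40: attrs [4B, align 2] → 44
size 44, align 2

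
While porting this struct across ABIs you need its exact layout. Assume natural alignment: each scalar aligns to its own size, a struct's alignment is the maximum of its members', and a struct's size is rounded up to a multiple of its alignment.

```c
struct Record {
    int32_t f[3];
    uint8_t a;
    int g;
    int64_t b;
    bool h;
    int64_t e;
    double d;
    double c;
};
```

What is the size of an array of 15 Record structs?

0..12  f  (12B, 4-aligned)
12..13  a  (1B, 1-aligned)
13..16  -- padding (3B)
16..20  g  (4B, 4-aligned)
20..24  -- padding (4B)
24..32  b  (8B, 8-aligned)
32..33  h  (1B, 1-aligned)
33..40  -- padding (7B)
40..48  e  (8B, 8-aligned)
48..56  d  (8B, 8-aligned)
56..64  c  (8B, 8-aligned)
sizeof = 64, alignof = 8
array of 15: 15 × 64 = 960

960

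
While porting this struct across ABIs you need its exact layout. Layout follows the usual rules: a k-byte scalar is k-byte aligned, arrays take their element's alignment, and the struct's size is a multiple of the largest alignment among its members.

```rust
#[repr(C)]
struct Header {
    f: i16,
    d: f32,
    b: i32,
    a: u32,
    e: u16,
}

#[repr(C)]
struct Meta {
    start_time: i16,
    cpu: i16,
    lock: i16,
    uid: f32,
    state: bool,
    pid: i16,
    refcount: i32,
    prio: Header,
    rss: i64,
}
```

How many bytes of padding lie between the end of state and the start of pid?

Header: 0..2  f  (2B, 2-aligned); 2..4  -- padding (2B); 4..8  d  (4B, 4-aligned); 8..12  b  (4B, 4-aligned); 12..16  a  (4B, 4-aligned); 16..18  e  (2B, 2-aligned); 18..20  -- tail padding (2B); sizeof = 20, alignof = 4
0..2  start_time  (2B, 2-aligned)
2..4  cpu  (2B, 2-aligned)
4..6  lock  (2B, 2-aligned)
6..8  -- padding (2B)
8..12  uid  (4B, 4-aligned)
12..13  state  (1B, 1-aligned)
13..14  -- padding (1B)
14..16  pid  (2B, 2-aligned)

1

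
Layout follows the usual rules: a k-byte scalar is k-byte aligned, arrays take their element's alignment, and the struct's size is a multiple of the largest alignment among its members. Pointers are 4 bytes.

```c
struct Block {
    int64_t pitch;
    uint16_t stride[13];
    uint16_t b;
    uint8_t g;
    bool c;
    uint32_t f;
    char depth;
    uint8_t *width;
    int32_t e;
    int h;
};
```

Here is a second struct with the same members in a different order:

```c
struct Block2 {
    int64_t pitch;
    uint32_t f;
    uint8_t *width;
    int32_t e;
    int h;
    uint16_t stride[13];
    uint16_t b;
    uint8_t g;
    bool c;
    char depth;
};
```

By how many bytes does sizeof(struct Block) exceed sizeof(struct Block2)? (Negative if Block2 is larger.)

0..8  pitch  (8B, 8-aligned)
8..34  stride  (26B, 2-aligned)
34..36  b  (2B, 2-aligned)
36..37  g  (1B, 1-aligned)
37..38  c  (1B, 1-aligned)
38..40  -- padding (2B)
40..44  f  (4B, 4-aligned)
44..45  depth  (1B, 1-aligned)
45..48  -- padding (3B)
48..52  width  (4B, 4-aligned)
52..56  e  (4B, 4-aligned)
56..60  h  (4B, 4-aligned)
60..64  -- tail padding (4B)
sizeof = 64, alignof = 8
— Block2 —
0..8  pitch  (8B, 8-aligned)
8..12  f  (4B, 4-aligned)
12..16  width  (4B, 4-aligned)
16..20  e  (4B, 4-aligned)
20..24  h  (4B, 4-aligned)
24..50  stride  (26B, 2-aligned)
50..52  b  (2B, 2-aligned)
52..53  g  (1B, 1-aligned)
53..54  c  (1B, 1-aligned)
54..55  depth  (1B, 1-aligned)
55..56  -- tail padding (1B)
sizeof = 56, alignof = 8
64 − 56 = 8

8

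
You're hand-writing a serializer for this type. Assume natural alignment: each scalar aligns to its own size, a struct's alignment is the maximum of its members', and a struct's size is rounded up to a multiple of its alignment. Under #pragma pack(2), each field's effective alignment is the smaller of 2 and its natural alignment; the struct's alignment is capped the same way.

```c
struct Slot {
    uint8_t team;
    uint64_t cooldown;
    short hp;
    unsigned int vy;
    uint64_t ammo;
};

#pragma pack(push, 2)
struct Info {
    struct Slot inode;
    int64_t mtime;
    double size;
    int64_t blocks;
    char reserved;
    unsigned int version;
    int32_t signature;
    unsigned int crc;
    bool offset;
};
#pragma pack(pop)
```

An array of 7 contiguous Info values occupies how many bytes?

Slot: 0..1  team  (1B, 1-aligned); 1..8  -- padding (7B); 8..16  cooldown  (8B, 8-aligned); 16..18  hp  (2B, 2-aligned); 18..20  -- padding (2B); 20..24  vy  (4B, 4-aligned); 24..32  ammo  (8B, 8-aligned); sizeof = 32, alignof = 8
0..32  inode  (32B, 2-aligned)
32..40  mtime  (8B, 2-aligned)
40..48  size  (8B, 2-aligned)
48..56  blocks  (8B, 2-aligned)
56..57  reserved  (1B, 1-aligned)
57..58  -- padding (1B)
58..62  version  (4B, 2-aligned)
62..66  signature  (4B, 2-aligned)
66..70  crc  (4B, 2-aligned)
70..71  offset  (1B, 1-aligned)
71..72  -- tail padding (1B)
sizeof = 72, alignof = 2
array of 7: 7 × 72 = 504

504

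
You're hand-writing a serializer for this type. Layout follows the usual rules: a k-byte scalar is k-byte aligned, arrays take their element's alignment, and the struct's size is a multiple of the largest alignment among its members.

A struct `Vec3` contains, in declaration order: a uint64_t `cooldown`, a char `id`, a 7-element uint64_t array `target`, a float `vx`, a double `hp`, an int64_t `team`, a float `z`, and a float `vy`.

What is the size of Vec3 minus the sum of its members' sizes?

@0: cooldown [8B, align 8] → 8
@8: id [1B, align 1] → 9
+7 pad (align 8)
@16: target [56B, align 8] → 72
@72: vx [4B, align 4] → 76
+4 pad (align 8)
@80: hp [8B, align 8] → 88
@88: team [8B, align 8] → 96
@96: z [4B, align 4] → 100
@100: vy [4B, align 4] → 104
size 104, align 8
data bytes 93, size 104 → padding 11

11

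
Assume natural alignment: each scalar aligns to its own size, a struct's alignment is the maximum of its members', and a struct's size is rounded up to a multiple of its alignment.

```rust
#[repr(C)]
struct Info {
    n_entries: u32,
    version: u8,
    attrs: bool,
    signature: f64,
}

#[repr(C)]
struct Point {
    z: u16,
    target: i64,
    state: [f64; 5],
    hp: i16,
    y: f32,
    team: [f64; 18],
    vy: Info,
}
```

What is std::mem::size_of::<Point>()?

Info: n_entries at 0 (size 4, align 4) → ends 4; version at 4 (size 1, align 1) → ends 5; attrs at 5 (size 1, align 1) → ends 6; pad 2 to align 8 for signature; signature at 8 (size 8, align 8) → ends 16; total 16 bytes, alignment 8
z at 0 (size 2, align 2) → ends 2
pad 6 to align 8 for target
target at 8 (size 8, align 8) → ends 16
state at 16 (size 40, align 8) → ends 56
hp at 56 (size 2, align 2) → ends 58
pad 2 to align 4 for y
y at 60 (size 4, align 4) → ends 64
team at 64 (size 144, align 8) → ends 208
vy at 208 (size 16, align 8) → ends 224
total 224 bytes, alignment 8

224 bytes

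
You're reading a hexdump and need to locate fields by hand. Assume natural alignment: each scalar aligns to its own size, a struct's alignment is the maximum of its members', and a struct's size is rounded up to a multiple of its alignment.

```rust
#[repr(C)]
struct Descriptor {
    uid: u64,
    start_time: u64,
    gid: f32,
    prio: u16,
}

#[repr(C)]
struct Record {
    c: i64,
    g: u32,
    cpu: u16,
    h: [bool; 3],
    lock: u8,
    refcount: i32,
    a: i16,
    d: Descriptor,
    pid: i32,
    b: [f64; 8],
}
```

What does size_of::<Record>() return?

Descriptor: @0: uid [8B, align 8] → 8; @8: start_time [8B, align 8] → 16; @16: gid [4B, align 4] → 20; @20: prio [2B, align 2] → 22; +2 tail pad (align 8); size 24, align 8
@0: c [8B, align 8] → 8
@8: g [4B, align 4] → 12
@12: cpu [2B, align 2] → 14
@14: h [3B, align 1] → 17
@17: lock [1B, align 1] → 18
+2 pad (align 4)
@20: refcount [4B, align 4] → 24
@24: a [2B, align 2] → 26
+6 pad (align 8)
@32: d [24B, align 8] → 56
@56: pid [4B, align 4] → 60
+4 pad (align 8)
@64: b [64B, align 8] → 128
size 128, align 8

128 bytes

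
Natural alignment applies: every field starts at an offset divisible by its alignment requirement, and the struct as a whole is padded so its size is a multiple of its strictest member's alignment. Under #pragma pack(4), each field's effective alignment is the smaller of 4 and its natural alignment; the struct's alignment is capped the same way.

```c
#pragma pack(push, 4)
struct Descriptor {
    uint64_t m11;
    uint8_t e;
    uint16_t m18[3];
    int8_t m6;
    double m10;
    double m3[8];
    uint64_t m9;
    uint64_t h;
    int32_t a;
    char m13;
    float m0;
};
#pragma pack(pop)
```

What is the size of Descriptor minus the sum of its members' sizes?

0..8  m11  (8B, 4-aligned)
8..9  e  (1B, 1-aligned)
9..10  -- padding (1B)
10..16  m18  (6B, 2-aligned)
16..17  m6  (1B, 1-aligned)
17..20  -- padding (3B)
20..28  m10  (8B, 4-aligned)
28..92  m3  (64B, 4-aligned)
92..100  m9  (8B, 4-aligned)
100..108  h  (8B, 4-aligned)
108..112  a  (4B, 4-aligned)
112..113  m13  (1B, 1-aligned)
113..116  -- padding (3B)
116..120  m0  (4B, 4-aligned)
sizeof = 120, alignof = 4
data bytes 113, size 120 → padding 7

7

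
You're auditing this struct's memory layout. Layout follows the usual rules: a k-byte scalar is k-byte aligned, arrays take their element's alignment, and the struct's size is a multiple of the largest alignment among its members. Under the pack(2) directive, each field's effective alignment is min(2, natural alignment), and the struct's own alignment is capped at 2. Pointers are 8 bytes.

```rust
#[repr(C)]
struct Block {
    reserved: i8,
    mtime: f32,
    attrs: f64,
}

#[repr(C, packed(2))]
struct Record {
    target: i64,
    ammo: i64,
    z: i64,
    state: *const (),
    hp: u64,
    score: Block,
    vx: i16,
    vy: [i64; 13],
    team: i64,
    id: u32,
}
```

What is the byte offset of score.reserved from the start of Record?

40

Block: reserved at 0 (size 1, align 1) → ends 1; pad 3 to align 4 for mtime; mtime at 4 (size 4, align 4) → ends 8; attrs at 8 (size 8, align 8) → ends 16; total 16 bytes, alignment 8
target at 0 (size 8, align 2) → ends 8
ammo at 8 (size 8, align 2) → ends 16
z at 16 (size 8, align 2) → ends 24
state at 24 (size 8, align 2) → ends 32
hp at 32 (size 8, align 2) → ends 40
score at 40 (size 16, align 2) → ends 56
within Block: reserved at 0
40 + 0 = 40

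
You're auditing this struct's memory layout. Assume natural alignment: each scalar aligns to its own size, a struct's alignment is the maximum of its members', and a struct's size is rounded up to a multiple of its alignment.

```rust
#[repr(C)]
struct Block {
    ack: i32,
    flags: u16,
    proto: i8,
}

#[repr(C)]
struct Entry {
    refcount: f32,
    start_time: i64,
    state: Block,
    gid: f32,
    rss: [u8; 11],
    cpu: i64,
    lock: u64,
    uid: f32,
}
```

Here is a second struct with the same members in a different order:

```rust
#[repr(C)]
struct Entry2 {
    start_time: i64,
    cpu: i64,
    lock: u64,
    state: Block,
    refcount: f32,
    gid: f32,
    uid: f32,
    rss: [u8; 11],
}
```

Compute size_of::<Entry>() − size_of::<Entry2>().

Block: ack at 0 (size 4, align 4) → ends 4; flags at 4 (size 2, align 2) → ends 6; proto at 6 (size 1, align 1) → ends 7; tail pad 1 to reach multiple of 4; total 8 bytes, alignment 4
refcount at 0 (size 4, align 4) → ends 4
pad 4 to align 8 for start_time
start_time at 8 (size 8, align 8) → ends 16
state at 16 (size 8, align 4) → ends 24
gid at 24 (size 4, align 4) → ends 28
rss at 28 (size 11, align 1) → ends 39
pad 1 to align 8 for cpu
cpu at 40 (size 8, align 8) → ends 48
lock at 48 (size 8, align 8) → ends 56
uid at 56 (size 4, align 4) → ends 60
tail pad 4 to reach multiple of 8
total 64 bytes, alignment 8
— Entry2 —
start_time at 0 (size 8, align 8) → ends 8
cpu at 8 (size 8, align 8) → ends 16
lock at 16 (size 8, align 8) → ends 24
state at 24 (size 8, align 4) → ends 32
refcount at 32 (size 4, align 4) → ends 36
gid at 36 (size 4, align 4) → ends 40
uid at 40 (size 4, align 4) → ends 44
rss at 44 (size 11, align 1) → ends 55
tail pad 1 to reach multiple of 8
total 56 bytes, alignment 8
64 − 56 = 8

8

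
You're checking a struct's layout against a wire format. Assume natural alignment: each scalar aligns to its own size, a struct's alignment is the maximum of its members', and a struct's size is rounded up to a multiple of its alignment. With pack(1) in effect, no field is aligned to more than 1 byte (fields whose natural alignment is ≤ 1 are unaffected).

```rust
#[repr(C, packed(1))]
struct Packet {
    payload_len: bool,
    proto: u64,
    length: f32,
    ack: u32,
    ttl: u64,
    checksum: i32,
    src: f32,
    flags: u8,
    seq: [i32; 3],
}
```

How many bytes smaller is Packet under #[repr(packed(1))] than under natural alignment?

natural layout:
  @0: payload_len [1B, align 1] → 1
  +7 pad (align 8)
  @8: proto [8B, align 8] → 16
  @16: length [4B, align 4] → 20
  @20: ack [4B, align 4] → 24
  @24: ttl [8B, align 8] → 32
  @32: checksum [4B, align 4] → 36
  @36: src [4B, align 4] → 40
  @40: flags [1B, align 1] → 41
  +3 pad (align 4)
  @44: seq [12B, align 4] → 56
  size 56, align 8
packed(1) layout:
  @0: payload_len [1B, align 1] → 1
  @1: proto [8B, align 1] → 9
  @9: length [4B, align 1] → 13
  @13: ack [4B, align 1] → 17
  @17: ttl [8B, align 1] → 25
  @25: checksum [4B, align 1] → 29
  @29: src [4B, align 1] → 33
  @33: flags [1B, align 1] → 34
  @34: seq [12B, align 1] → 46
  size 46, align 1
56 − 46 = 10

10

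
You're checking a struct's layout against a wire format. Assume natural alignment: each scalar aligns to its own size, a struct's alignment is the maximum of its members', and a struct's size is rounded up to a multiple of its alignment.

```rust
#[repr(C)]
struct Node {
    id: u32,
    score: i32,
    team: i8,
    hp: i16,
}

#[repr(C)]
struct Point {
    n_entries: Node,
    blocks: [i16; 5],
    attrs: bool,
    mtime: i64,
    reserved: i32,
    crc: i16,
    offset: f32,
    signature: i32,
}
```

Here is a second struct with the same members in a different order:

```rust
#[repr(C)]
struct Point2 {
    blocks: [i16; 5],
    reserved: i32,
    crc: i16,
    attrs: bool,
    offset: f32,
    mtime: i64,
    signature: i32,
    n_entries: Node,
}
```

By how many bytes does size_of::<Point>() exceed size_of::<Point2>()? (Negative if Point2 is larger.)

0

Node: id at 0 (size 4, align 4) → ends 4; score at 4 (size 4, align 4) → ends 8; team at 8 (size 1, align 1) → ends 9; pad 1 to align 2 for hp; hp at 10 (size 2, align 2) → ends 12; total 12 bytes, alignment 4
n_entries at 0 (size 12, align 4) → ends 12
blocks at 12 (size 10, align 2) → ends 22
attrs at 22 (size 1, align 1) → ends 23
pad 1 to align 8 for mtime
mtime at 24 (size 8, align 8) → ends 32
reserved at 32 (size 4, align 4) → ends 36
crc at 36 (size 2, align 2) → ends 38
pad 2 to align 4 for offset
offset at 40 (size 4, align 4) → ends 44
signature at 44 (size 4, align 4) → ends 48
total 48 bytes, alignment 8
— Point2 —
blocks at 0 (size 10, align 2) → ends 10
pad 2 to align 4 for reserved
reserved at 12 (size 4, align 4) → ends 16
crc at 16 (size 2, align 2) → ends 18
attrs at 18 (size 1, align 1) → ends 19
pad 1 to align 4 for offset
offset at 20 (size 4, align 4) → ends 24
mtime at 24 (size 8, align 8) → ends 32
signature at 32 (size 4, align 4) → ends 36
n_entries at 36 (size 12, align 4) → ends 48
total 48 bytes, alignment 8
48 − 48 = 0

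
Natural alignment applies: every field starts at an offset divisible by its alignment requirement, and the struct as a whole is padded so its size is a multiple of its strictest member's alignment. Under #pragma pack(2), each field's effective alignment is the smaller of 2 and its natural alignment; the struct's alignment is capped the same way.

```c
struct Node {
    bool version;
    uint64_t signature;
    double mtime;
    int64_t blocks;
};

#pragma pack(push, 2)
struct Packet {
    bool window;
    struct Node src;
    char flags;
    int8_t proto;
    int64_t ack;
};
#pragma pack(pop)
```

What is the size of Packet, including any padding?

44

Node: version at 0 (size 1, align 1) → ends 1; pad 7 to align 8 for signature; signature at 8 (size 8, align 8) → ends 16; mtime at 16 (size 8, align 8) → ends 24; blocks at 24 (size 8, align 8) → ends 32; total 32 bytes, alignment 8
window at 0 (size 1, align 1) → ends 1
pad 1 to align 2 for src
src at 2 (size 32, align 2) → ends 34
flags at 34 (size 1, align 1) → ends 35
proto at 35 (size 1, align 1) → ends 36
ack at 36 (size 8, align 2) → ends 44
total 44 bytes, alignment 2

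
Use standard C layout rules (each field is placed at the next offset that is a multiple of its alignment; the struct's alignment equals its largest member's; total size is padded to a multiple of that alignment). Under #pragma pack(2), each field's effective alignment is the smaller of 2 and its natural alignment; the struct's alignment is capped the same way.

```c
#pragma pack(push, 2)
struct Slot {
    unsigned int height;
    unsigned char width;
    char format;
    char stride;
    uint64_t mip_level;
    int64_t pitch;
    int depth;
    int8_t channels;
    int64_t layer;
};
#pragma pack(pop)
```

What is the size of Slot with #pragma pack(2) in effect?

38

@0: height [4B, align 2] → 4
@4: width [1B, align 1] → 5
@5: format [1B, align 1] → 6
@6: stride [1B, align 1] → 7
+1 pad (align 2)
@8: mip_level [8B, align 2] → 16
@16: pitch [8B, align 2] → 24
@24: depth [4B, align 2] → 28
@28: channels [1B, align 1] → 29
+1 pad (align 2)
@30: layer [8B, align 2] → 38
size 38, align 2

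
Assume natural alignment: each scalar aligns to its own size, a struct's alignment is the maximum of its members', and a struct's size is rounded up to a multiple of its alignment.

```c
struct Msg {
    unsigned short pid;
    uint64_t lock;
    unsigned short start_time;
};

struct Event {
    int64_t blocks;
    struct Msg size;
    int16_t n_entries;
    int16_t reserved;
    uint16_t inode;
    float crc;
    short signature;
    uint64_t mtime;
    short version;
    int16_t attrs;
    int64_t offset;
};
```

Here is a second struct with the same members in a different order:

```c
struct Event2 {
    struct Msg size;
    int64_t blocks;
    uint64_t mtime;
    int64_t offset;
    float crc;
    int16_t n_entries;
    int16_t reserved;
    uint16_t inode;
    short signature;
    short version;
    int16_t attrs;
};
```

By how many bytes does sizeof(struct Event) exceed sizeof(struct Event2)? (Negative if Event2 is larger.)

8

Msg: pid at 0 (size 2, align 2) → ends 2; pad 6 to align 8 for lock; lock at 8 (size 8, align 8) → ends 16; start_time at 16 (size 2, align 2) → ends 18; tail pad 6 to reach multiple of 8; total 24 bytes, alignment 8
blocks at 0 (size 8, align 8) → ends 8
size at 8 (size 24, align 8) → ends 32
n_entries at 32 (size 2, align 2) → ends 34
reserved at 34 (size 2, align 2) → ends 36
inode at 36 (size 2, align 2) → ends 38
pad 2 to align 4 for crc
crc at 40 (size 4, align 4) → ends 44
signature at 44 (size 2, align 2) → ends 46
pad 2 to align 8 for mtime
mtime at 48 (size 8, align 8) → ends 56
version at 56 (size 2, align 2) → ends 58
attrs at 58 (size 2, align 2) → ends 60
pad 4 to align 8 for offset
offset at 64 (size 8, align 8) → ends 72
total 72 bytes, alignment 8
— Event2 —
size at 0 (size 24, align 8) → ends 24
blocks at 24 (size 8, align 8) → ends 32
mtime at 32 (size 8, align 8) → ends 40
offset at 40 (size 8, align 8) → ends 48
crc at 48 (size 4, align 4) → ends 52
n_entries at 52 (size 2, align 2) → ends 54
reserved at 54 (size 2, align 2) → ends 56
inode at 56 (size 2, align 2) → ends 58
signature at 58 (size 2, align 2) → ends 60
version at 60 (size 2, align 2) → ends 62
attrs at 62 (size 2, align 2) → ends 64
total 64 bytes, alignment 8
72 − 64 = 8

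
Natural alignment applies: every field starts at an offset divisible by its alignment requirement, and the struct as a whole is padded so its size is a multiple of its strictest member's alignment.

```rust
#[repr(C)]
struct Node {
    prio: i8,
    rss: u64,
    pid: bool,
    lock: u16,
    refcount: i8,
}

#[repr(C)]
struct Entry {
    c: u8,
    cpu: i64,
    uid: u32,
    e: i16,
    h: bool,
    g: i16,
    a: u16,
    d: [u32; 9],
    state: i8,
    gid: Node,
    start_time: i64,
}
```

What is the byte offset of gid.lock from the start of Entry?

90

Node: @0: prio [1B, align 1] → 1; +7 pad (align 8); @8: rss [8B, align 8] → 16; @16: pid [1B, align 1] → 17; +1 pad (align 2); @18: lock [2B, align 2] → 20; @20: refcount [1B, align 1] → 21; +3 tail pad (align 8); size 24, align 8
@0: c [1B, align 1] → 1
+7 pad (align 8)
@8: cpu [8B, align 8] → 16
@16: uid [4B, align 4] → 20
@20: e [2B, align 2] → 22
@22: h [1B, align 1] → 23
+1 pad (align 2)
@24: g [2B, align 2] → 26
@26: a [2B, align 2] → 28
@28: d [36B, align 4] → 64
@64: state [1B, align 1] → 65
+7 pad (align 8)
@72: gid [24B, align 8] → 96
within Node: lock at 18
72 + 18 = 90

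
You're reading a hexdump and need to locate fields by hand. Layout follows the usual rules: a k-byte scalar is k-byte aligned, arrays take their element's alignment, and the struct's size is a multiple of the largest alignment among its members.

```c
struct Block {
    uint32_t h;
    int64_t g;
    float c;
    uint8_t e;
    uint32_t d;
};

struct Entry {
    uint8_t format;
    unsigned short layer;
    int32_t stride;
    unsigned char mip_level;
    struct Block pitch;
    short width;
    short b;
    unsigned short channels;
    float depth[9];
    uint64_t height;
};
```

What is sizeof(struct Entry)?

104 bytes

Block: 0..4  h  (4B, 4-aligned); 4..8  -- padding (4B); 8..16  g  (8B, 8-aligned); 16..20  c  (4B, 4-aligned); 20..21  e  (1B, 1-aligned); 21..24  -- padding (3B); 24..28  d  (4B, 4-aligned); 28..32  -- tail padding (4B); sizeof = 32, alignof = 8
0..1  format  (1B, 1-aligned)
1..2  -- padding (1B)
2..4  layer  (2B, 2-aligned)
4..8  stride  (4B, 4-aligned)
8..9  mip_level  (1B, 1-aligned)
9..16  -- padding (7B)
16..48  pitch  (32B, 8-aligned)
48..50  width  (2B, 2-aligned)
50..52  b  (2B, 2-aligned)
52..54  channels  (2B, 2-aligned)
54..56  -- padding (2B)
56..92  depth  (36B, 4-aligned)
92..96  -- padding (4B)
96..104  height  (8B, 8-aligned)
sizeof = 104, alignof = 8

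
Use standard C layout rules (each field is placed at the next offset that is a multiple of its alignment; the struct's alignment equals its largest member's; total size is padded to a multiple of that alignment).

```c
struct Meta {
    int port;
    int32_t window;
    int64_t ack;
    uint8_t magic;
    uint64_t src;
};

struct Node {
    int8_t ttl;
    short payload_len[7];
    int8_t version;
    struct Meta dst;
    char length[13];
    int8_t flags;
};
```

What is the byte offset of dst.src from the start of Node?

48

Meta: @0: port [4B, align 4] → 4; @4: window [4B, align 4] → 8; @8: ack [8B, align 8] → 16; @16: magic [1B, align 1] → 17; +7 pad (align 8); @24: src [8B, align 8] → 32; size 32, align 8
@0: ttl [1B, align 1] → 1
+1 pad (align 2)
@2: payload_len [14B, align 2] → 16
@16: version [1B, align 1] → 17
+7 pad (align 8)
@24: dst [32B, align 8] → 56
within Meta: src at 24
24 + 24 = 48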